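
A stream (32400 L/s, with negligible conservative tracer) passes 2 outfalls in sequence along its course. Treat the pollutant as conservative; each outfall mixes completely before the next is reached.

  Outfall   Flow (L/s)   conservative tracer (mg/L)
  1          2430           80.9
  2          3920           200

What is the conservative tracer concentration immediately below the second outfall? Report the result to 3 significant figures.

25.3 mg/L

Below outfall 1: Q → 34830 L/s, C = (32400·0 + 2430·80.90)/34830 = 5.644 mg/L.
Below outfall 2: Q → 38750 L/s, C = (34830·5.644 + 3920·200.0)/38750 = 25.31 mg/L.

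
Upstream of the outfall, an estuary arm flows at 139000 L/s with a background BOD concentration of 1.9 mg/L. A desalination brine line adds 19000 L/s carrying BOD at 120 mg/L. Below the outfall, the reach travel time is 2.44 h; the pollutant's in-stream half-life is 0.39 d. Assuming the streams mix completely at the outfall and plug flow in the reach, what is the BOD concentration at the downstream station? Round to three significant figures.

After mixing, C = (139000·1.900 + 19000·120.0) / 158000 = 2544000/158000 = 16.10 mg/L.
Half-life 0.39 d → k = ln 2 / 0.39 = 1.777 d⁻¹.
First-order decay: C = 16.10·exp(−k·t) = 16.10·0.8347 = 13.44 mg/L.

13.4 mg/L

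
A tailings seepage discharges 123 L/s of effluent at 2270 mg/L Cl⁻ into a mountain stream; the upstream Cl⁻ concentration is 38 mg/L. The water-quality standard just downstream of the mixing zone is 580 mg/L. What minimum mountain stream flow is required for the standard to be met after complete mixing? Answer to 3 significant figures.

384 L/s

Set C_mix = 580: (Q·38.00 + 123.0·2270) / (Q + 123.0) = 580
→ Q = 123.0·(2270 − 580)/(580 − 38.00) = 383.5 L/s.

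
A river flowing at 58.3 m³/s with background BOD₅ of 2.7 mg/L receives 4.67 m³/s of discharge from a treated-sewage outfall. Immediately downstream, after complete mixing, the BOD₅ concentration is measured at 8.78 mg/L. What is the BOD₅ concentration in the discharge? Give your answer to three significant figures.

Mass balance: 58.30·2.700 + 4.670·Cₑ = 62.97·8.780
→ Cₑ = (62.97·8.780 − 58.30·2.700) / 4.670 = 84.68 mg/L.

84.7 mg/L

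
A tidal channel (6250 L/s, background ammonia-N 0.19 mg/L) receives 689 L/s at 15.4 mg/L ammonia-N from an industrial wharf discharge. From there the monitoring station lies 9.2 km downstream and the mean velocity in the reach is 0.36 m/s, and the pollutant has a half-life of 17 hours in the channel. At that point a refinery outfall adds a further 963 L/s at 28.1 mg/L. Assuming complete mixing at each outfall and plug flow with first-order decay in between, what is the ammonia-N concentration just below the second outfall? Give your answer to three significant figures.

Flow-weighted average: C = (6250·0.1900 + 689.0·15.40) / 6939 = 11800/6939 = 1.700 mg/L; combined flow 6939 L/s.
Travel time t = 9.2·1000 / 0.36 = 25560 s = 7.099 h.
Half-life 17 h → k = ln 2 / 17 = 0.04077 h⁻¹ = 0.9786 d⁻¹.
Applying C = C₀e^(−kt): 1.700 × 0.7487 = 1.273 mg/L.
At the second outfall, C = (6939·1.273 + 963.0·28.10) / (6939 + 963.0) = 4.542 mg/L.

4.54 mg/L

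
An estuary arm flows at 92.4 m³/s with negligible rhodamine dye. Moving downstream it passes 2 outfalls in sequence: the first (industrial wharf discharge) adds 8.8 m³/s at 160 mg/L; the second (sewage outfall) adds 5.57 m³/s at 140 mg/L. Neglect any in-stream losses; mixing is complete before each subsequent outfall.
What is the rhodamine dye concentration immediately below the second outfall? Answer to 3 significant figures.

Below outfall 1: Q → 101.2 m³/s, C = (92.40·0 + 8.800·160.0)/101.2 = 13.91 mg/L.
Below outfall 2: Q → 106.8 m³/s, C = (101.2·13.91 + 5.570·140.0)/106.8 = 20.49 mg/L.

20.5 mg/L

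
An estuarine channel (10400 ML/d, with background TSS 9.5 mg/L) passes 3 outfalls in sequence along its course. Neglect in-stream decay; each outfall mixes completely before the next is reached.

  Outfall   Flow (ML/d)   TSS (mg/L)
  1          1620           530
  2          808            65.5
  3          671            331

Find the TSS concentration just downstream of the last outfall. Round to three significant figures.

91.3 mg/L

Below outfall 1: Q → 12020 ML/d, C = (10400·9.500 + 1620·530.0)/12020 = 79.65 mg/L.
Below outfall 2: Q → 12830 ML/d, C = (12020·79.65 + 808.0·65.50)/12830 = 78.76 mg/L.
Below outfall 3: Q → 13500 ML/d, C = (12830·78.76 + 671.0·331.0)/13500 = 91.30 mg/L.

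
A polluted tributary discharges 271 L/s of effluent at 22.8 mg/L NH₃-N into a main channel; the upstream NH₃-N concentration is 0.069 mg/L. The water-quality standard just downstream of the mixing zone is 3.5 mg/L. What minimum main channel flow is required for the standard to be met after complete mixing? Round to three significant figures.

1520 L/s

Set C_mix = 3.5: (Q·0.06900 + 271.0·22.80) / (Q + 271.0) = 3.5
→ Q = 271.0·(22.80 − 3.5)/(3.5 − 0.06900) = 1524 L/s.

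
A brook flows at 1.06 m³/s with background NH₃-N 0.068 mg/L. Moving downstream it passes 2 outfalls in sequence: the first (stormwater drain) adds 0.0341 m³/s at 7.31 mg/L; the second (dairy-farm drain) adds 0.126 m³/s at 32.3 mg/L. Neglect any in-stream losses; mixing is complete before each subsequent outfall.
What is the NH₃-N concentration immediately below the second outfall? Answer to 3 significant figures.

3.60 mg/L

Outfall 1: combined Q = 1.094 m³/s; C = (1.060·0.06800 + 0.03410·7.310)/1.094 = 0.2937 mg/L.
Outfall 2: combined Q = 1.220 m³/s; C = (1.094·0.2937 + 0.1260·32.30)/1.220 = 3.599 mg/L.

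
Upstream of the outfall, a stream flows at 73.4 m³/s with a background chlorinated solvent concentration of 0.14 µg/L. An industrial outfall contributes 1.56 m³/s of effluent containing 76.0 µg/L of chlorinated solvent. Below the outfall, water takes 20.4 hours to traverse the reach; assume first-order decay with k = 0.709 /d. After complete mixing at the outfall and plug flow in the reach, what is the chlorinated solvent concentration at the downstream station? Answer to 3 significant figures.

0.941 µg/L

Mixed concentration C = ΣQC/ΣQ = (73.40·0.1400 + 1.560·76.00) / 74.96 = 128.8/74.96 = 1.719 µg/L.
Applying C = C₀e^(−kt): 1.719 × 0.5474 = 0.9408 µg/L.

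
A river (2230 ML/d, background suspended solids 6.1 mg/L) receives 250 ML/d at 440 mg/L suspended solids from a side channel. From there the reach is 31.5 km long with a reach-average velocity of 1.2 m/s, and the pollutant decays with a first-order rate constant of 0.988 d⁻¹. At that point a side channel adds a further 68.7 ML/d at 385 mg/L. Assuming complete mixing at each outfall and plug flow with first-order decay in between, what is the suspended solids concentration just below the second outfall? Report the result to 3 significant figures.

Mass balance: C = (2230·6.100 + 250.0·440.0) / 2480 = 123600/2480 = 49.84 mg/L; combined flow 2480 ML/d.
Travel time t = 31.5·1000 / 1.2 = 26250 s = 7.292 h.
First-order decay: C = 49.84·exp(−k·t) = 49.84·0.7407 = 36.92 mg/L.
Second outfall: C = (2480·36.92 + 68.70·385.0)/2549 = 46.30 mg/L.

46.3 mg/L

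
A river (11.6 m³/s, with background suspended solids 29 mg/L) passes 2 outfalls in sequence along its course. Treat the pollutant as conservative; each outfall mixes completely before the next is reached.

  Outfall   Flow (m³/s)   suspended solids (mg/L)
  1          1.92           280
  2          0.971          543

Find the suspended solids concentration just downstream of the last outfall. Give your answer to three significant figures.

Below outfall 1: Q → 13.52 m³/s, C = (11.60·29.00 + 1.920·280.0)/13.52 = 64.64 mg/L.
Below outfall 2: Q → 14.49 m³/s, C = (13.52·64.64 + 0.9710·543.0)/14.49 = 96.70 mg/L.

96.7 mg/L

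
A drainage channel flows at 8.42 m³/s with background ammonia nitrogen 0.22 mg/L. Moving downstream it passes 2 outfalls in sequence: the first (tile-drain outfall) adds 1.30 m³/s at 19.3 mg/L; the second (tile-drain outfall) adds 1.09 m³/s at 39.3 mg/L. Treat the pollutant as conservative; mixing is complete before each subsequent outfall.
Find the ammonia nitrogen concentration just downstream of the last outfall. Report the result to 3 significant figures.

Outfall 1: combined Q = 9.720 m³/s; C = (8.420·0.2200 + 1.300·19.30)/9.720 = 2.772 mg/L.
Outfall 2: combined Q = 10.81 m³/s; C = (9.720·2.772 + 1.090·39.30)/10.81 = 6.455 mg/L.

6.46 mg/L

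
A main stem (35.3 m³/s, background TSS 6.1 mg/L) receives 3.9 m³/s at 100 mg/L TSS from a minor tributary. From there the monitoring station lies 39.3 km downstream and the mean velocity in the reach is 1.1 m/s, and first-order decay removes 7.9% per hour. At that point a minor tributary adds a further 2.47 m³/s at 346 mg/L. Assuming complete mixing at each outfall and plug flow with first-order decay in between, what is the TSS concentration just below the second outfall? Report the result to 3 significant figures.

Mass balance: C = (35.30·6.100 + 3.900·100.0) / 39.20 = 605.3/39.20 = 15.44 mg/L; combined flow 39.20 m³/s.
Travel time t = 39.3·1000 / 1.1 = 35730 s = 9.924 h.
7.9%/h lost → k = −ln(1 − 0.079) = 0.08230 h⁻¹.
Decay over the reach: 15.44·exp(−kt) = 15.44·0.4419 = 6.824 mg/L.
At the second outfall, C = (39.20·6.824 + 2.470·346.0) / (39.20 + 2.470) = 26.93 mg/L.

26.9 mg/L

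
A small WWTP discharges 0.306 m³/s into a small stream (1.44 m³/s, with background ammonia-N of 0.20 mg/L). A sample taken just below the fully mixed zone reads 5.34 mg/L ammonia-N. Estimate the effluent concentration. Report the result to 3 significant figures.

Mass balance: 1.440·0.2000 + 0.3060·Cₑ = 1.746·5.340
→ Cₑ = (1.746·5.340 − 1.440·0.2000) / 0.3060 = 29.53 mg/L.

29.5 mg/L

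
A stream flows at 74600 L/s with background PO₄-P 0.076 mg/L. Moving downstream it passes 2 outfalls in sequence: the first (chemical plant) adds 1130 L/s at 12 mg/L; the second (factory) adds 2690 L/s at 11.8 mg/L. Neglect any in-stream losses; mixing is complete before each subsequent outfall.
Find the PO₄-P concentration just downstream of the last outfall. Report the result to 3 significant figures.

0.650 mg/L

Below outfall 1: Q → 75730 L/s, C = (74600·0.07600 + 1130·12.00)/75730 = 0.2539 mg/L.
Below outfall 2: Q → 78420 L/s, C = (75730·0.2539 + 2690·11.80)/78420 = 0.6500 mg/L.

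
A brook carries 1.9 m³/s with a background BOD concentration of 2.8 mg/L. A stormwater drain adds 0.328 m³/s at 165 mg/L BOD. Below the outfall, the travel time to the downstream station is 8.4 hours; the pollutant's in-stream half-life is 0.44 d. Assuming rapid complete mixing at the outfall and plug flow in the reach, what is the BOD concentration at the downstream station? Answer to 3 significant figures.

15.4 mg/L

Mixed concentration C = ΣQC/ΣQ = (1.900·2.800 + 0.3280·165.0) / 2.228 = 59.44/2.228 = 26.68 mg/L.
Half-life 0.44 d → k = ln 2 / 0.44 = 1.575 d⁻¹.
Applying C = C₀e^(−kt): 26.68 × 0.5762 = 15.37 mg/L.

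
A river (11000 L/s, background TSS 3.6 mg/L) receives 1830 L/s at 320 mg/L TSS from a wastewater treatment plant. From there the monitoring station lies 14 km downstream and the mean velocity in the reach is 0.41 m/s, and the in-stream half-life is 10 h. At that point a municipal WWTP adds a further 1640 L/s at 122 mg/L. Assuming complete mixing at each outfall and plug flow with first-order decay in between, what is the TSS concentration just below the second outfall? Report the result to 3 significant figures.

36.2 mg/L

Flow-weighted average: C = (11000·3.600 + 1830·320.0) / 12830 = 625200/12830 = 48.73 mg/L; combined flow 12830 L/s.
Travel time t = 14·1000 / 0.41 = 34150 s = 9.485 h.
Half-life 10 h → k = ln 2 / 10 = 0.06931 h⁻¹ = 1.664 d⁻¹.
First-order decay: C = 48.73·exp(−k·t) = 48.73·0.5182 = 25.25 mg/L.
Second outfall: C = (12830·25.25 + 1640·122.0)/14470 = 36.22 mg/L.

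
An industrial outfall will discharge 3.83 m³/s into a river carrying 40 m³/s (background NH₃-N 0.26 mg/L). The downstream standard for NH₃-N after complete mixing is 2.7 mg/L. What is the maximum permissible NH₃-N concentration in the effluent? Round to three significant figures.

28.2 mg/L

At the limit, (Qr·Cr + Qe·Cₑ)/(Qr + Qe) = 2.7:
Cₑ = (43.83·2.7 − 40.00·0.2600) / 3.830 = 28.18 mg/L.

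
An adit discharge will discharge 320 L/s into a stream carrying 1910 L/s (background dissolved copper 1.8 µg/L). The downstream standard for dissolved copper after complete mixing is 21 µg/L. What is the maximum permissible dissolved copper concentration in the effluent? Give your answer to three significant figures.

At the limit, (Qr·Cr + Qe·Cₑ)/(Qr + Qe) = 21:
Cₑ = (2230·21 − 1910·1.800) / 320.0 = 135.6 µg/L.

136 µg/L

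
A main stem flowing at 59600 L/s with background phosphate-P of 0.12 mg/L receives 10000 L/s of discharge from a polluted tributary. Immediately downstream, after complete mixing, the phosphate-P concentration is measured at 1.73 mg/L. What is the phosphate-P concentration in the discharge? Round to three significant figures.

11.3 mg/L

Mass balance: 59600·0.1200 + 10000·Cₑ = 69600·1.730
→ Cₑ = (69600·1.730 − 59600·0.1200) / 10000 = 11.33 mg/L.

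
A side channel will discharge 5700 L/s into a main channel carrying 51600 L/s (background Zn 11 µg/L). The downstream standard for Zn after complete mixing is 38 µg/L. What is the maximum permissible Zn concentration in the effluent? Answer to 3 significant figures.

At the limit, (Qr·Cr + Qe·Cₑ)/(Qr + Qe) = 38:
Cₑ = (57300·38 − 51600·11.00) / 5700 = 282.4 µg/L.

282 µg/L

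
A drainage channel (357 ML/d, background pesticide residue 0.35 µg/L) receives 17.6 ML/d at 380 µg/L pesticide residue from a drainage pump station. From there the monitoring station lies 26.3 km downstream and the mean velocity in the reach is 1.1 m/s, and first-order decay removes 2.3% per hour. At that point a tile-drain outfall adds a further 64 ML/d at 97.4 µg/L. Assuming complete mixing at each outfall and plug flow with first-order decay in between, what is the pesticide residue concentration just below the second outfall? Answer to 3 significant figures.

Conservation of mass: C = (357.0·0.3500 + 17.60·380.0) / 374.6 = 6813/374.6 = 18.19 µg/L; combined flow 374.6 ML/d.
Travel time t = 26.3·1000 / 1.1 = 23910 s = 6.641 h.
2.3%/h lost → k = −ln(1 − 0.023) = 0.02327 h⁻¹.
Applying C = C₀e^(−kt): 18.19 × 0.8568 = 15.58 µg/L.
At the second outfall, C = (374.6·15.58 + 64.00·97.40) / (374.6 + 64.00) = 27.52 µg/L.

27.5 µg/L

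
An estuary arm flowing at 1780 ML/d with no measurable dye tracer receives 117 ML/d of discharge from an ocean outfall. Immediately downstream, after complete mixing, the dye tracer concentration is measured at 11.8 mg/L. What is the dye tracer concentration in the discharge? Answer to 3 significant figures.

191 mg/L

Mass balance: 1780·0 + 117.0·Cₑ = 1897·11.80
→ Cₑ = (1897·11.80 − 1780·0) / 117.0 = 191.3 mg/L.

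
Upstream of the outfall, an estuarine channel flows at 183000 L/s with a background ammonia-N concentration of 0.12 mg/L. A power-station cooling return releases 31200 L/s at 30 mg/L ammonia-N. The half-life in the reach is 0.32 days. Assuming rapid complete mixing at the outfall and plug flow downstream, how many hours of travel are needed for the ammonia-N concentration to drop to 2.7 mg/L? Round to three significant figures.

Conservation of mass: C = (183000·0.1200 + 31200·30.00) / 214200 = 958000/214200 = 4.472 mg/L.
Half-life 0.32 d → k = ln 2 / 0.32 = 2.166 d⁻¹.
4.472·exp(−k·t) = 2.7 → t = ln(4.472/2.7)/k = 20130 s = 5.591 h.

5.59 h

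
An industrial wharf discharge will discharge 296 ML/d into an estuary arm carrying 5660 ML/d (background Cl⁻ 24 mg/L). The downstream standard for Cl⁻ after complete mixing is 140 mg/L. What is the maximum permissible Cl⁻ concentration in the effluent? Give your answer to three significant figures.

At the limit, (Qr·Cr + Qe·Cₑ)/(Qr + Qe) = 140:
Cₑ = (5956·140 − 5660·24.00) / 296.0 = 2358 mg/L.

2360 mg/L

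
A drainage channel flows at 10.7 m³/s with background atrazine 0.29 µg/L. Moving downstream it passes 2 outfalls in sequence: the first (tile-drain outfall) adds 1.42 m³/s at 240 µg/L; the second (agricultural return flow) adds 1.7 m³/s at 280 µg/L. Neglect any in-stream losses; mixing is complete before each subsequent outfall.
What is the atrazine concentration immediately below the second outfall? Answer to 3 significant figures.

Below outfall 1: Q → 12.12 m³/s, C = (10.70·0.2900 + 1.420·240.0)/12.12 = 28.37 µg/L.
Below outfall 2: Q → 13.82 m³/s, C = (12.12·28.37 + 1.700·280.0)/13.82 = 59.33 µg/L.

59.3 µg/L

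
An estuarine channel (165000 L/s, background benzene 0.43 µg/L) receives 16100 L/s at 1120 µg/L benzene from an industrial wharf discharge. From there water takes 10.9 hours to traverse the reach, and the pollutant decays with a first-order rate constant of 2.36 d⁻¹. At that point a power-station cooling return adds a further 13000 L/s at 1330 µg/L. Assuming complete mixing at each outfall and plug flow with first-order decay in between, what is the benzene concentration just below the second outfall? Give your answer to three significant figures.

121 µg/L

After mixing, C = (165000·0.4300 + 16100·1120) / 181100 = 18100000/181100 = 99.96 µg/L; combined flow 181100 L/s.
Applying C = C₀e^(−kt): 99.96 × 0.3424 = 34.22 µg/L.
At the second outfall, C = (181100·34.22 + 13000·1330) / (181100 + 13000) = 121.0 µg/L.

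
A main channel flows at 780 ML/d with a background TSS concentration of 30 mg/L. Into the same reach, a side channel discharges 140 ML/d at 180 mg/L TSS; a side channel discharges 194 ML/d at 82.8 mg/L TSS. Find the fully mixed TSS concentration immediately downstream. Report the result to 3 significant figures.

58.0 mg/L

Conservation of mass: C = (780.0·30.00 + 140.0·180.0 + 194.0·82.80) / 1114 = 64660/1114 = 58.05 mg/L.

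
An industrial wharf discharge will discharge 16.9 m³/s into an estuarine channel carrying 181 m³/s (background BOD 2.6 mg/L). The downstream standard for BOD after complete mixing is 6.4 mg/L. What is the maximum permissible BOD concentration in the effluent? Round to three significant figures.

At the limit, (Qr·Cr + Qe·Cₑ)/(Qr + Qe) = 6.4:
Cₑ = (197.9·6.4 − 181.0·2.600) / 16.90 = 47.10 mg/L.

47.1 mg/L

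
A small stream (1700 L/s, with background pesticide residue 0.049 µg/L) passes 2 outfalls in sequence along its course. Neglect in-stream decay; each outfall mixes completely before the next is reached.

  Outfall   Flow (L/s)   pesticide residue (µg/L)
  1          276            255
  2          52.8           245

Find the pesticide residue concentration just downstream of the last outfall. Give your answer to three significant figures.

41.1 µg/L

Below outfall 1: Q → 1976 L/s, C = (1700·0.04900 + 276.0·255.0)/1976 = 35.66 µg/L.
Below outfall 2: Q → 2029 L/s, C = (1976·35.66 + 52.80·245.0)/2029 = 41.11 µg/L.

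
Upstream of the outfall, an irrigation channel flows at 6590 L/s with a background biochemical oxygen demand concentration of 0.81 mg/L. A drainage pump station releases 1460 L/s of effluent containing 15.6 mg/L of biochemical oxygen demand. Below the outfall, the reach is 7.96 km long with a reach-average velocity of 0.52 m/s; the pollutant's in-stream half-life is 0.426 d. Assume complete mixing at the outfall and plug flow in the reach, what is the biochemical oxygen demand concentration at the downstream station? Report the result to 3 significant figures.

Mass balance: C = (6590·0.8100 + 1460·15.60) / 8050 = 28110/8050 = 3.492 mg/L.
Travel time t = 7.96·1000 / 0.52 = 15310 s = 4.252 h.
Half-life 0.426 d → k = ln 2 / 0.426 = 1.627 d⁻¹.
Decay over the reach: 3.492·exp(−kt) = 3.492·0.7496 = 2.618 mg/L.

2.62 mg/L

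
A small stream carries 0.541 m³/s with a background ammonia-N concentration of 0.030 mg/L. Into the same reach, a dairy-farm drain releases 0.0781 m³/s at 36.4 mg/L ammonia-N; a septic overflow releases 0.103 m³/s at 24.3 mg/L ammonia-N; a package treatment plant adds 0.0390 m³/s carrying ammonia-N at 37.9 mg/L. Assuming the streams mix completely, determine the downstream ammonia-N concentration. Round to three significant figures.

Mixed concentration C = ΣQC/ΣQ = (0.5410·0.03000 + 0.07810·36.40 + 0.1030·24.30 + 0.03900·37.90) / 0.7611 = 6.840/0.7611 = 8.987 mg/L.

8.99 mg/L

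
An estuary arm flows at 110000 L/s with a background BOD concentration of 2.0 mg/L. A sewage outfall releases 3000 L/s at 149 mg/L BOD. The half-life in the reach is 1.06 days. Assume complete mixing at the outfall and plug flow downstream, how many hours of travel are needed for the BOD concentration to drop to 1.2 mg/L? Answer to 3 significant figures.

58.5 h

Mass balance: C = (110000·2.000 + 3000·149.0) / 113000 = 667000/113000 = 5.903 mg/L.
Half-life 1.06 d → k = ln 2 / 1.06 = 0.6539 d⁻¹.
5.903·exp(−k·t) = 1.2 → t = ln(5.903/1.2)/k = 210500 s = 58.47 h.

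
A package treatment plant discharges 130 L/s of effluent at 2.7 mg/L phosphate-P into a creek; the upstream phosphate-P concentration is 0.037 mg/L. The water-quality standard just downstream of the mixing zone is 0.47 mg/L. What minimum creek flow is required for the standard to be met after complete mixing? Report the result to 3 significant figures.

670 L/s

Set C_mix = 0.47: (Q·0.03700 + 130.0·2.700) / (Q + 130.0) = 0.47
→ Q = 130.0·(2.700 − 0.47)/(0.47 − 0.03700) = 669.5 L/s.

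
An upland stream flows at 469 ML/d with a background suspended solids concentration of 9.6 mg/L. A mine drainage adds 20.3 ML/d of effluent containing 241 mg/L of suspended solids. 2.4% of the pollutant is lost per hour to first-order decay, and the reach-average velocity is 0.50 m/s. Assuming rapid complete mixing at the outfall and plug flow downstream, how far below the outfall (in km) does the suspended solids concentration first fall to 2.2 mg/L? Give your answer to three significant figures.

161 km

Mixed concentration C = ΣQC/ΣQ = (469.0·9.600 + 20.30·241.0) / 489.3 = 9395/489.3 = 19.20 mg/L.
2.4%/h lost → k = −ln(1 − 0.024) = 0.02429 h⁻¹.
Set 19.20·exp(−k·t) = 2.2 → t = ln(19.20/2.2)/k = 321100 s = 89.18 h.
Distance = v·t = 0.50·321100 = 160500 m = 160.5 km.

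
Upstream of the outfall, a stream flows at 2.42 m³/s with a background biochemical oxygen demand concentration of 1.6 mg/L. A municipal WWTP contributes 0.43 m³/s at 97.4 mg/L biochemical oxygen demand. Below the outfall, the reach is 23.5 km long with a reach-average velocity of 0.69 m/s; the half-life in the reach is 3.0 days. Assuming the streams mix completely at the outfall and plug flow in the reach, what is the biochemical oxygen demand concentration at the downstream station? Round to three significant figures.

Conservation of mass: C = (2.420·1.600 + 0.4300·97.40) / 2.850 = 45.75/2.850 = 16.05 mg/L.
Travel time t = 23.5·1000 / 0.69 = 34060 s = 9.461 h.
Half-life 3.0 d → k = ln 2 / 3.0 = 0.2310 d⁻¹.
Decay over the reach: 16.05·exp(−kt) = 16.05·0.9129 = 14.66 mg/L.

14.7 mg/L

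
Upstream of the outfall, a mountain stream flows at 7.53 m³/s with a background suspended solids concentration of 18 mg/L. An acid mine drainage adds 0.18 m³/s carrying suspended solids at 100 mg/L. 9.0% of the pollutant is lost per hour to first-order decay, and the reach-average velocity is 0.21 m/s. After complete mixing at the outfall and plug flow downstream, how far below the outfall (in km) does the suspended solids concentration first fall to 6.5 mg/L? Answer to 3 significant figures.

8.98 km

Flow-weighted average: C = (7.530·18.00 + 0.1800·100.0) / 7.710 = 153.5/7.710 = 19.91 mg/L.
9.0%/h lost → k = −ln(1 − 0.09) = 0.09431 h⁻¹.
Set 19.91·exp(−k·t) = 6.5 → t = ln(19.91/6.5)/k = 42740 s = 11.87 h.
Distance = v·t = 0.21·42740 = 8975 m = 8.975 km.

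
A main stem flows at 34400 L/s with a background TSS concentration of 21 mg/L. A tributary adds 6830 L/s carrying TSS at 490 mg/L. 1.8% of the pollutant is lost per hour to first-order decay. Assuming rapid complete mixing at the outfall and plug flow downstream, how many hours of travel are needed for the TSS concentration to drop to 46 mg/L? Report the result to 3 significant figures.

42.0 h

Conservation of mass: C = (34400·21.00 + 6830·490.0) / 41230 = 4069000/41230 = 98.69 mg/L.
1.8%/h lost → k = −ln(1 − 0.018) = 0.01816 h⁻¹.
98.69·exp(−k·t) = 46 → t = ln(98.69/46)/k = 151300 s = 42.03 h.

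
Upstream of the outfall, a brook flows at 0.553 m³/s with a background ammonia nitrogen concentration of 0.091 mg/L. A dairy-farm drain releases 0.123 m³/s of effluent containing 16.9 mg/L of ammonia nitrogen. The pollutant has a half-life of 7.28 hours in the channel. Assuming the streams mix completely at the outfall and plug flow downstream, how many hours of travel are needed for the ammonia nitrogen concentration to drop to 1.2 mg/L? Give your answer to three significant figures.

10.1 h

After mixing, C = (0.5530·0.09100 + 0.1230·16.90) / 0.6760 = 2.129/0.6760 = 3.149 mg/L.
Half-life 7.28 h → k = ln 2 / 7.28 = 0.09521 h⁻¹ = 2.285 d⁻¹.
3.149·exp(−k·t) = 1.2 → t = ln(3.149/1.2)/k = 36480 s = 10.13 h.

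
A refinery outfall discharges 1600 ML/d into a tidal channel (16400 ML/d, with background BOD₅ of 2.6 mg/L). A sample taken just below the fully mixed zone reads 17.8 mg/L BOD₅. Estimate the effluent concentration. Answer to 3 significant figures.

Mass balance: 16400·2.600 + 1600·Cₑ = 18000·17.80
→ Cₑ = (18000·17.80 − 16400·2.600) / 1600 = 173.6 mg/L.

174 mg/L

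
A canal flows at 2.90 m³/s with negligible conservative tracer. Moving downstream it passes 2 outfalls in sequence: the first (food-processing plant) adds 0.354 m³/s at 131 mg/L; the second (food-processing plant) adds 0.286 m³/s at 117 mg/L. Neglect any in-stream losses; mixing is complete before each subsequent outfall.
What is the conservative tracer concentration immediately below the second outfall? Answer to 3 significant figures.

Below outfall 1: Q → 3.254 m³/s, C = (2.900·0 + 0.3540·131.0)/3.254 = 14.25 mg/L.
Below outfall 2: Q → 3.540 m³/s, C = (3.254·14.25 + 0.2860·117.0)/3.540 = 22.55 mg/L.

22.6 mg/L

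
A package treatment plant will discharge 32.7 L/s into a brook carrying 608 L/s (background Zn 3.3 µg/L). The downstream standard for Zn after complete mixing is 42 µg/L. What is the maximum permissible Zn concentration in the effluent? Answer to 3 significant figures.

762 µg/L

At the limit, (Qr·Cr + Qe·Cₑ)/(Qr + Qe) = 42:
Cₑ = (640.7·42 − 608.0·3.300) / 32.70 = 761.6 µg/L.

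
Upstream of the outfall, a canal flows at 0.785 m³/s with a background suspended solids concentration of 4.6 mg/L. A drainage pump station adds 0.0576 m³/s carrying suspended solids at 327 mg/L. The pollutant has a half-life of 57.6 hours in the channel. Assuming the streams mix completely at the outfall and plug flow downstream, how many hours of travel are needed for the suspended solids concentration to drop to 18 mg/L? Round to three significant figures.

Flow-weighted average: C = (0.7850·4.600 + 0.05760·327.0) / 0.8426 = 22.45/0.8426 = 26.64 mg/L.
Half-life 57.6 h → k = ln 2 / 57.6 = 0.01203 h⁻¹ = 0.2888 d⁻¹.
26.64·exp(−k·t) = 18 → t = ln(26.64/18)/k = 117300 s = 32.58 h.

32.6 h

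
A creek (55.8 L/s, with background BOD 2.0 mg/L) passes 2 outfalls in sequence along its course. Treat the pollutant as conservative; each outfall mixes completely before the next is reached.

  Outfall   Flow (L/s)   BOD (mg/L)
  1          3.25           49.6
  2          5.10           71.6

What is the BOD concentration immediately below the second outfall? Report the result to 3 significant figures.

9.94 mg/L

Below outfall 1: Q → 59.05 L/s, C = (55.80·2.000 + 3.250·49.60)/59.05 = 4.620 mg/L.
Below outfall 2: Q → 64.15 L/s, C = (59.05·4.620 + 5.100·71.60)/64.15 = 9.945 mg/L.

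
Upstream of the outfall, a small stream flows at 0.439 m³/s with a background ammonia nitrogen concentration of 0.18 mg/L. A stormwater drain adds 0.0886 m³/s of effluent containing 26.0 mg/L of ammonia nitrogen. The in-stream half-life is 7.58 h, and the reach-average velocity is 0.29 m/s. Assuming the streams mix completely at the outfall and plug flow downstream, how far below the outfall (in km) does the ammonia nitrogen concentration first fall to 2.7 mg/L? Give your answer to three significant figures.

5.87 km

After mixing, C = (0.4390·0.1800 + 0.08860·26.00) / 0.5276 = 2.383/0.5276 = 4.516 mg/L.
Half-life 7.58 h → k = ln 2 / 7.58 = 0.09144 h⁻¹ = 2.195 d⁻¹.
Set 4.516·exp(−k·t) = 2.7 → t = ln(4.516/2.7)/k = 20250 s = 5.625 h.
Distance = v·t = 0.29·20250 = 5872 m = 5.872 km.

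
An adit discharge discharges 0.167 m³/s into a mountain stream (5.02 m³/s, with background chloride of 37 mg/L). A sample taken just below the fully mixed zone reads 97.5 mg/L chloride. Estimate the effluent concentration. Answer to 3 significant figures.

Mass balance: 5.020·37.00 + 0.1670·Cₑ = 5.187·97.50
→ Cₑ = (5.187·97.50 − 5.020·37.00) / 0.1670 = 1916 mg/L.

1920 mg/L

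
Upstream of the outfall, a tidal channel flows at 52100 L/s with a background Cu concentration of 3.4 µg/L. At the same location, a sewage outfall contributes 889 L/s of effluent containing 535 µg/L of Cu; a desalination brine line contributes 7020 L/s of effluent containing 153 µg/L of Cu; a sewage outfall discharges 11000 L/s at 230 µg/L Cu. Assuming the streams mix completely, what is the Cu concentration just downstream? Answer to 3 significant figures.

After mixing, C = (52100·3.400 + 889.0·535.0 + 7020·153.0 + 11000·230.0) / 71010 = 4257000/71010 = 59.95 µg/L.

59.9 µg/L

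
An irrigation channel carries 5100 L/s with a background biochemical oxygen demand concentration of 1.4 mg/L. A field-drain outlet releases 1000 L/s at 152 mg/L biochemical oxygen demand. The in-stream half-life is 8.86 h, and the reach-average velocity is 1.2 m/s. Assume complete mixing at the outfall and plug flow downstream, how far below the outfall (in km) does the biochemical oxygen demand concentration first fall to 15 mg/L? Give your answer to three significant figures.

30.6 km

Mixed concentration C = ΣQC/ΣQ = (5100·1.400 + 1000·152.0) / 6100 = 159100/6100 = 26.09 mg/L.
Half-life 8.86 h → k = ln 2 / 8.86 = 0.07823 h⁻¹ = 1.878 d⁻¹.
Set 26.09·exp(−k·t) = 15 → t = ln(26.09/15)/k = 25470 s = 7.074 h.
Distance = v·t = 1.2·25470 = 30560 m = 30.56 km.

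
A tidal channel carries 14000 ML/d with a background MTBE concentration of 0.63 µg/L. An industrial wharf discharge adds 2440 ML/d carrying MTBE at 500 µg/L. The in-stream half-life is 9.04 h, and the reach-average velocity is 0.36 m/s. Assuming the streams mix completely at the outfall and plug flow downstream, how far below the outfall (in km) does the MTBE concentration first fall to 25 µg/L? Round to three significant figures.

18.5 km

Mixed concentration C = ΣQC/ΣQ = (14000·0.6300 + 2440·500.0) / 16440 = 1229000/16440 = 74.75 µg/L.
Half-life 9.04 h → k = ln 2 / 9.04 = 0.07668 h⁻¹ = 1.840 d⁻¹.
Set 74.75·exp(−k·t) = 25 → t = ln(74.75/25)/k = 51420 s = 14.28 h.
Distance = v·t = 0.36·51420 = 18510 m = 18.51 km.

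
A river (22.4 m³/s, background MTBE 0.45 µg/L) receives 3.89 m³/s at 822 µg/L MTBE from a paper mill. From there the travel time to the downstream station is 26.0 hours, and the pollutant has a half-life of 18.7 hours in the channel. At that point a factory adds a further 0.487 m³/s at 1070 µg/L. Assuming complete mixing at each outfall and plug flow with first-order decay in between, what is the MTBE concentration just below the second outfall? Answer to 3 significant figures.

Mass balance: C = (22.40·0.4500 + 3.890·822.0) / 26.29 = 3208/26.29 = 122.0 µg/L; combined flow 26.29 m³/s.
Half-life 18.7 h → k = ln 2 / 18.7 = 0.03707 h⁻¹ = 0.8896 d⁻¹.
Decay over the reach: 122.0·exp(−kt) = 122.0·0.3815 = 46.54 µg/L.
At the second outfall, C = (26.29·46.54 + 0.4870·1070) / (26.29 + 0.4870) = 65.16 µg/L.

65.2 µg/L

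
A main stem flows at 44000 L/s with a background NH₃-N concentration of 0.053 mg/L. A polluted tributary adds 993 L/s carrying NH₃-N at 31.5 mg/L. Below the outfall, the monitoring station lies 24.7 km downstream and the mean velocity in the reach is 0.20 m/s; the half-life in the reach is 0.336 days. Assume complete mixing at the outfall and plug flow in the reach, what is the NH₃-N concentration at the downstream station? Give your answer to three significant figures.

0.0391 mg/L

After mixing, C = (44000·0.05300 + 993.0·31.50) / 44990 = 33610/44990 = 0.7470 mg/L.
Travel time t = 24.7·1000 / 0.20 = 123500 s = 34.31 h.
Half-life 0.336 d → k = ln 2 / 0.336 = 2.063 d⁻¹.
First-order decay: C = 0.7470·exp(−k·t) = 0.7470·0.05240 = 0.03915 mg/L.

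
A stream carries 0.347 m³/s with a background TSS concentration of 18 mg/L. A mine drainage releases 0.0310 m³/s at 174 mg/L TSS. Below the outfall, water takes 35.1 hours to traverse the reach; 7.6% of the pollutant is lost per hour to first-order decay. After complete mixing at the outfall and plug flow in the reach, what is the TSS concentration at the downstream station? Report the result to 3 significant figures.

Mixed concentration C = ΣQC/ΣQ = (0.3470·18.00 + 0.03100·174.0) / 0.3780 = 11.64/0.3780 = 30.79 mg/L.
7.6%/h lost → k = −ln(1 − 0.076) = 0.07904 h⁻¹.
Applying C = C₀e^(−kt): 30.79 × 0.06239 = 1.921 mg/L.

1.92 mg/L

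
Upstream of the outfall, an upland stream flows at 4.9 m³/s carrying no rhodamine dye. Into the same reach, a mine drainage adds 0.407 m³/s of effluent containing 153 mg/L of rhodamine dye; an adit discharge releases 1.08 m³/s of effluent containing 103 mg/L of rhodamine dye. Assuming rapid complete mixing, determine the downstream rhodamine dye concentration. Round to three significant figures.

27.2 mg/L

Conservation of mass: C = (4.900·0 + 0.4070·153.0 + 1.080·103.0) / 6.387 = 173.5/6.387 = 27.17 mg/L.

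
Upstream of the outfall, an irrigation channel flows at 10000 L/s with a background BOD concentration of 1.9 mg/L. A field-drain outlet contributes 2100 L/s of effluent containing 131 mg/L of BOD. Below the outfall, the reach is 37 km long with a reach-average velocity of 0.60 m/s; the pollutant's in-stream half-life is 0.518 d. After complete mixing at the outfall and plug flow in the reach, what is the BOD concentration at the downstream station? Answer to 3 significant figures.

9.35 mg/L

After mixing, C = (10000·1.900 + 2100·131.0) / 12100 = 294100/12100 = 24.31 mg/L.
Travel time t = 37·1000 / 0.60 = 61670 s = 17.13 h.
Half-life 0.518 d → k = ln 2 / 0.518 = 1.338 d⁻¹.
Decay over the reach: 24.31·exp(−kt) = 24.31·0.3848 = 9.353 mg/L.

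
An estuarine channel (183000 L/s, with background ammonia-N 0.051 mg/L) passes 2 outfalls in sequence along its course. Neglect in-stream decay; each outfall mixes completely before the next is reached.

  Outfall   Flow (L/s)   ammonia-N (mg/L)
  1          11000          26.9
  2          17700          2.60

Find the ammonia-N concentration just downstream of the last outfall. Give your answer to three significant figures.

1.66 mg/L

Outfall 1: combined Q = 194000 L/s; C = (183000·0.05100 + 11000·26.90)/194000 = 1.573 mg/L.
Outfall 2: combined Q = 211700 L/s; C = (194000·1.573 + 17700·2.600)/211700 = 1.659 mg/L.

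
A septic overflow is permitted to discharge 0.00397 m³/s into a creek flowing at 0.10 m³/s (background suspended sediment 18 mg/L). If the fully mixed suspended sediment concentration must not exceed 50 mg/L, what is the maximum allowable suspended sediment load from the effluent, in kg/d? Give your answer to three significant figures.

Mass balance at the limit: 0.1000·18.00 + 0.003970·Cₑ = 0.1040·50 → Cₑ = 856.0 mg/L.
Load = 0.003970 m³/s × 856.0 g/m³ × 86 400 s/d = 293.6 kg/d.

294 kg/d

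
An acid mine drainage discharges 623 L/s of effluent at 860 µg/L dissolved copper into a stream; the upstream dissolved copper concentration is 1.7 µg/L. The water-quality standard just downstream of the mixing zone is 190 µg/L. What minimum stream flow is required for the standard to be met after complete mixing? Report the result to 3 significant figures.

2220 L/s

Set C_mix = 190: (Q·1.700 + 623.0·860.0) / (Q + 623.0) = 190
→ Q = 623.0·(860.0 − 190)/(190 − 1.700) = 2217 L/s.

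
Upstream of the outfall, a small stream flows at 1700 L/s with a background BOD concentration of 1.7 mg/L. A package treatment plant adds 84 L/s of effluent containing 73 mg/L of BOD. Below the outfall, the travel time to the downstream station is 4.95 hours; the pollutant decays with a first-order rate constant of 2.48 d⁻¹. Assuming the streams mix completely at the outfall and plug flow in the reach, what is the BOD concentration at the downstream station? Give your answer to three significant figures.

3.03 mg/L

Conservation of mass: C = (1700·1.700 + 84.00·73.00) / 1784 = 9022/1784 = 5.057 mg/L.
Decay over the reach: 5.057·exp(−kt) = 5.057·0.5996 = 3.032 mg/L.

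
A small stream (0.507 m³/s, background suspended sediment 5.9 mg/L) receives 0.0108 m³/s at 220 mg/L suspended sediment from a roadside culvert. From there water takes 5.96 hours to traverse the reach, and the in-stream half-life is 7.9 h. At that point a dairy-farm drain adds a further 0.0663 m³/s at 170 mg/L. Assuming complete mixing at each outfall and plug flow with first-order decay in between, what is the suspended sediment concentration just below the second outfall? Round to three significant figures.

24.7 mg/L

After mixing, C = (0.5070·5.900 + 0.01080·220.0) / 0.5178 = 5.367/0.5178 = 10.37 mg/L; combined flow 0.5178 m³/s.
Half-life 7.9 h → k = ln 2 / 7.9 = 0.08774 h⁻¹ = 2.106 d⁻¹.
Decay over the reach: 10.37·exp(−kt) = 10.37·0.5928 = 6.145 mg/L.
Second outfall: C = (0.5178·6.145 + 0.06630·170.0)/0.5841 = 24.74 mg/L.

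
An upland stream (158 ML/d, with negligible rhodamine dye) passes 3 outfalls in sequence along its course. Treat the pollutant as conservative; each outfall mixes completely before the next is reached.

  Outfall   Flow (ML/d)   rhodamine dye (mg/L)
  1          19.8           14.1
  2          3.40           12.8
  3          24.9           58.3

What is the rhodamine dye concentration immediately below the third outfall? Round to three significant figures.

8.61 mg/L

Outfall 1: combined Q = 177.8 ML/d; C = (158.0·0 + 19.80·14.10)/177.8 = 1.570 mg/L.
Outfall 2: combined Q = 181.2 ML/d; C = (177.8·1.570 + 3.400·12.80)/181.2 = 1.781 mg/L.
Outfall 3: combined Q = 206.1 ML/d; C = (181.2·1.781 + 24.90·58.30)/206.1 = 8.609 mg/L.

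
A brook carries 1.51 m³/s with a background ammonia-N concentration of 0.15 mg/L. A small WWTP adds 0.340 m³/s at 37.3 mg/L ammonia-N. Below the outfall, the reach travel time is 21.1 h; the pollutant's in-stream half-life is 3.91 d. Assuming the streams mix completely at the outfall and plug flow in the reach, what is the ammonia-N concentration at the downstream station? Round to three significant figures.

Flow-weighted average: C = (1.510·0.1500 + 0.3400·37.30) / 1.850 = 12.91/1.850 = 6.978 mg/L.
Half-life 3.91 d → k = ln 2 / 3.91 = 0.1773 d⁻¹.
Decay over the reach: 6.978·exp(−kt) = 6.978·0.8557 = 5.971 mg/L.

5.97 mg/L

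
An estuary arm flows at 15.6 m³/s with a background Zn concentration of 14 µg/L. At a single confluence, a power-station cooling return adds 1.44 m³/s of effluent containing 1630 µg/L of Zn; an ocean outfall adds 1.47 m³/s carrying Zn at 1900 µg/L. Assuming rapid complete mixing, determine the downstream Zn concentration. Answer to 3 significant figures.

Mass balance: C = (15.60·14.00 + 1.440·1630 + 1.470·1900) / 18.51 = 5359/18.51 = 289.5 µg/L.

289 µg/L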